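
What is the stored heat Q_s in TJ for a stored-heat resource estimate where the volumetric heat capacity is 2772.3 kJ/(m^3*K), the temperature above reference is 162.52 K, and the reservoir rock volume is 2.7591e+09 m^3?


Q_s = Vr * rhoc * dT / 1e12
Q_s = 2.7591e+09 * 2772.3 * 162.52 / 1e12
Q_s = 1243.124 PJ
Convert: 1243.124 PJ * 1000.0 = 1.2431e+06 TJ
Q_s = 1.2431e+06 TJ


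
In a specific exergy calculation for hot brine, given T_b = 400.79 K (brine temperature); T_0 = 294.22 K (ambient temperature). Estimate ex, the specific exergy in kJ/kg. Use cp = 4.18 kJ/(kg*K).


ex = cp * ((T_b - T_0) - T_0 * ln(T_b/T_0))
ex = 4.18 * ((400.79 - 294.22) - 294.22 * ln(400.79/294.22))
ex = 65.307 kJ/kg


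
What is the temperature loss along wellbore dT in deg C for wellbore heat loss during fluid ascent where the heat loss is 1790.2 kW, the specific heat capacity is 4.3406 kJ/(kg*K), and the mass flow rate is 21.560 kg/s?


dT = Q_loss / (mdot * cp)
dT = 1790.2 / (21.560 * 4.3406)
dT = 19.12947 K
Convert (temperature difference, 1 K = 1 deg C): 19.12947 K = 19.12947 deg C
dT = 19.129 deg C


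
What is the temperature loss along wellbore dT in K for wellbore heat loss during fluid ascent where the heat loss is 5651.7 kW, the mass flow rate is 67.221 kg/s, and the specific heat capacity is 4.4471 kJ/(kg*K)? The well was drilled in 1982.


dT = Q_loss / (mdot * cp)
dT = 5651.7 / (67.221 * 4.4471)
dT = 18.906 K


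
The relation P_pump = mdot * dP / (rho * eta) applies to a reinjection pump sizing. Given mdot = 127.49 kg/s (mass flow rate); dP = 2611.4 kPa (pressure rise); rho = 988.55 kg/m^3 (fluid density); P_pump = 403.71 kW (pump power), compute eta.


eta = mdot * dP / (rho * P_pump)
eta = 127.49 * 2611.4 / (988.55 * 403.71)
eta = 0.83422


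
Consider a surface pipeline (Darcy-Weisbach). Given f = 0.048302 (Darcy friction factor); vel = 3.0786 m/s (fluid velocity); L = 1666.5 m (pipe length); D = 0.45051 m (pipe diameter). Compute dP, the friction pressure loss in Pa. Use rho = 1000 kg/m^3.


dP = f * (L/D) * (rho*vel^2/2) / 1000
dP = 0.048302 * (1666.5/0.45051) * (1000*3.0786^2/2) / 1000
dP = 846.7253 kPa
Convert: 846.7253 kPa * 1000.0 = 8.4673e+05 Pa
dP = 8.4673e+05 Pa


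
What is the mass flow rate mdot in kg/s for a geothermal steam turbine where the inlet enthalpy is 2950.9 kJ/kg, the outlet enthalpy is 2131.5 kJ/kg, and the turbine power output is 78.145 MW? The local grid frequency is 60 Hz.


mdot = P * 1000 / (h_in - h_out)
mdot = 78.145 * 1000 / (2950.9 - 2131.5)
mdot = 95.369 kg/s


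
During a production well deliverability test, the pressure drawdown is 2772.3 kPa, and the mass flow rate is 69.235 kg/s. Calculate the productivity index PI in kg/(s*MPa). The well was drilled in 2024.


PI = mdot * 1000 / dP
PI = 69.235 * 1000 / 2772.3
PI = 24.974 kg/(s*MPa)


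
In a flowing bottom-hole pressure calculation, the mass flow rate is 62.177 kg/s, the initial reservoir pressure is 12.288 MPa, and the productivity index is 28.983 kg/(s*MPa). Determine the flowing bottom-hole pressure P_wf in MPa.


P_wf = P_i - mdot / PI
P_wf = 12.288 - 62.177 / 28.983
P_wf = 10.143 MPa


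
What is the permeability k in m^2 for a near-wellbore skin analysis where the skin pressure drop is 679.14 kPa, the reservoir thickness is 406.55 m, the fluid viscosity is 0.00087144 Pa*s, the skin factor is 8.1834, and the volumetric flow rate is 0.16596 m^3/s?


k = S*q*mu / (2*pi*dP_s*1000*hr)
k = 8.1834*0.16596*0.00087144 / (2*pi*679.14*1000*406.55)
k = 6.8222e-13 m^2


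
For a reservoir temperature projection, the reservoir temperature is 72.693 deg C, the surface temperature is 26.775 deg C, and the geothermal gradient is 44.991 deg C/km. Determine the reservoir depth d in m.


d = (T_res - T_surf) / grad * 1000
d = (72.693 - 26.775) / 44.991 * 1000
d = 1020.6 m


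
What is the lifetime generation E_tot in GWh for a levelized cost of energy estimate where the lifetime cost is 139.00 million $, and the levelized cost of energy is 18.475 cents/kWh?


E_tot = C_tot / LCOE * 100
E_tot = 139.00 / 18.475 * 100
E_tot = 752.37 GWh


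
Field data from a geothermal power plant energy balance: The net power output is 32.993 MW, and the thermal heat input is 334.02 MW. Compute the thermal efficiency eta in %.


eta = W_net / Q_in * 100
eta = 32.993 / 334.02 * 100
eta = 9.8776 %


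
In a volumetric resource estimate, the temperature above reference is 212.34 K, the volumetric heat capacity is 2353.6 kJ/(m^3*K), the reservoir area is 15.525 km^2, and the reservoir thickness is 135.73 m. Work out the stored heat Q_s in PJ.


Step 1: Vr = A*1e6*hr = 15.525*1e6*135.73 = 2.107208e+09 m^3
Step 2: Q_s = Vr*rhoc*dT/1e12 = 2.107208e+09*2353.6*212.34/1e12 = 1053.1 PJ
Q_s = 1053.1 PJ


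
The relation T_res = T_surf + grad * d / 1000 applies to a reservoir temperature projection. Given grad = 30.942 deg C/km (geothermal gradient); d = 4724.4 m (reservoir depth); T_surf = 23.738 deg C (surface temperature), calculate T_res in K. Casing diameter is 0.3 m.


T_res = T_surf + grad * d / 1000
T_res = 23.738 + 30.942 * 4724.4 / 1000
T_res = 169.9204 deg C
Convert to K: 169.9204 + 273.15 = 443.07 K
T_res = 443.07 K


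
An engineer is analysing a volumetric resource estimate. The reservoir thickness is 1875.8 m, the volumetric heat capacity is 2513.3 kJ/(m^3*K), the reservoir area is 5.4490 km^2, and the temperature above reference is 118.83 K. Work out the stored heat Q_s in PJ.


Step 1: Vr = A*1e6*hr = 5.449*1e6*1875.8 = 1.022123e+10 m^3
Step 2: Q_s = Vr*rhoc*dT/1e12 = 1.022123e+10*2513.3*118.83/1e12 = 3052.6 PJ
Q_s = 3052.6 PJ


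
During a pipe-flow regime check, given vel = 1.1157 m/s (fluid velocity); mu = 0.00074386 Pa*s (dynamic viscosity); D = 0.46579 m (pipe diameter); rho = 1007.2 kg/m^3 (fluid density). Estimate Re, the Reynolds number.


Re = rho * vel * D / mu
Re = 1007.2 * 1.1157 * 0.46579 / 0.00074386
Re = 7.0366e+05


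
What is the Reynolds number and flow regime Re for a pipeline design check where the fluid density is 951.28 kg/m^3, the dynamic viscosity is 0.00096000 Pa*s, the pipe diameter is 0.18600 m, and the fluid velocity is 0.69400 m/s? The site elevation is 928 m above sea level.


Step 1: Re = rho*vel*D/mu = 951.28*0.694*0.186/0.00096 = 1.2791e+05
Step 2: Re = 1.2791e+05 > 4000, so flow is turbulent.
Re = 1.2791e+05 (turbulent)


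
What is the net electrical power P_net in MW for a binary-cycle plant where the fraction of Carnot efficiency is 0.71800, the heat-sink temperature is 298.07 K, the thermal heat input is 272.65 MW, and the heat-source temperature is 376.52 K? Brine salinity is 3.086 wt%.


Step 1: eta = (1 - Tc/Th)*f = (1 - 298.07/376.52)*0.718 = 0.1495992
Step 2: P_net = eta * Q_in = 0.1495992 * 272.65 = 40.788 MW
P_net = 40.788 MW


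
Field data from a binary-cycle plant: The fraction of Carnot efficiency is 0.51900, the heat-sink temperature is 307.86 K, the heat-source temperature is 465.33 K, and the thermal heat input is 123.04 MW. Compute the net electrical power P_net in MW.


Step 1: eta = (1 - Tc/Th)*f = (1 - 307.86/465.33)*0.519 = 0.1756322
Step 2: P_net = eta * Q_in = 0.1756322 * 123.04 = 21.610 MW
P_net = 21.610 MW


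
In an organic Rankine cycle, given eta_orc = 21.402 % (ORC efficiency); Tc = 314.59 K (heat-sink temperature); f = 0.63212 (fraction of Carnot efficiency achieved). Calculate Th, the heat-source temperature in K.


Th = Tc / (1 - (eta_orc/100)/f)
Th = 314.59 / (1 - (21.402/100)/0.63212)
Th = 475.62 K


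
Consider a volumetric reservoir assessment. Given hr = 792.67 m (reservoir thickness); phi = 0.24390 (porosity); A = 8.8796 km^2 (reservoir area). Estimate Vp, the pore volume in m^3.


Vp = A * 1e6 * hr * phi
Vp = 8.8796 * 1e6 * 792.67 * 0.24390
Vp = 1.7167e+09 m^3


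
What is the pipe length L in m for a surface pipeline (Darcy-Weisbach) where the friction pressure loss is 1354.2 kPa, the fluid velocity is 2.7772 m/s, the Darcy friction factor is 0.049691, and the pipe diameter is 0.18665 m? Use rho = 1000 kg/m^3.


L = dP*1000*D / (f*rho*vel^2/2)
L = 1354.2*1000*0.18665 / (0.049691*1000*2.7772^2/2)
L = 1319.0 m


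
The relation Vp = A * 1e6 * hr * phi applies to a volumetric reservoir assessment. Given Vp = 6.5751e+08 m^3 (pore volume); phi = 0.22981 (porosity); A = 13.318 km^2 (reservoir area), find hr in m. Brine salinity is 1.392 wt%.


hr = Vp / (A * 1e6 * phi)
hr = 6.5751e+08 / (13.318 * 1e6 * 0.22981)
hr = 214.83 m


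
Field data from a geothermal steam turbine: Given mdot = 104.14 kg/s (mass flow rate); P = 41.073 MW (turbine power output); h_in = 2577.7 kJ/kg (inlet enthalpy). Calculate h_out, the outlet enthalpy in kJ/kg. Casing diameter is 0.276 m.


h_out = h_in - P * 1000 / mdot
h_out = 2577.7 - 41.073 * 1000 / 104.14
h_out = 2183.3 kJ/kg


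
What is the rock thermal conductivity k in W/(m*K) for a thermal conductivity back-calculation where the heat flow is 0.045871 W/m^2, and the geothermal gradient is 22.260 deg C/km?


k = q / (grad / 1000)
k = 0.045871 / (22.260 / 1000)
k = 2.0607 W/(m*K)


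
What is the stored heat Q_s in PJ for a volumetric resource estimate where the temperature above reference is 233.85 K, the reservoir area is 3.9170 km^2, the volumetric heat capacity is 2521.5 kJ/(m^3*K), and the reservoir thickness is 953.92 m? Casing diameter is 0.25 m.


Step 1: Vr = A*1e6*hr = 3.917*1e6*953.92 = 3.736505e+09 m^3
Step 2: Q_s = Vr*rhoc*dT/1e12 = 3.736505e+09*2521.5*233.85/1e12 = 2203.2 PJ
Q_s = 2203.2 PJ


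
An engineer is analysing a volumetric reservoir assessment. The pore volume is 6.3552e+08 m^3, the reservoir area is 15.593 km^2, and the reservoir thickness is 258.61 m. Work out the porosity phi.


phi = Vp / (A * 1e6 * hr)
phi = 6.3552e+08 / (15.593 * 1e6 * 258.61)
phi = 0.15760


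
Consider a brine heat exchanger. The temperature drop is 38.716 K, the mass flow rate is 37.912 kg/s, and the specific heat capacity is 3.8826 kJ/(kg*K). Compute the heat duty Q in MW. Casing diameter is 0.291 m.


Q = mdot * cp * dT / 1000
Q = 37.912 * 3.8826 * 38.716 / 1000
Q = 5.6989 MW


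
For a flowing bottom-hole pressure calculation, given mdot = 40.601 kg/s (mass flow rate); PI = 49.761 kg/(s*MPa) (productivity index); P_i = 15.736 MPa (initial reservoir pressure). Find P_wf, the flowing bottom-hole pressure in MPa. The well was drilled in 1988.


P_wf = P_i - mdot / PI
P_wf = 15.736 - 40.601 / 49.761
P_wf = 14.920 MPa


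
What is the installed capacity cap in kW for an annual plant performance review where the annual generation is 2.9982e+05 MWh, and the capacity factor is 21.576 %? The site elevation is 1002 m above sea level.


cap = E_a / (CF/100 * 8760)
cap = 2.9982e+05 / (21.576/100 * 8760)
cap = 158.6301 MW
Convert: 158.6301 MW * 1000.0 = 1.5863e+05 kW
cap = 1.5863e+05 kW


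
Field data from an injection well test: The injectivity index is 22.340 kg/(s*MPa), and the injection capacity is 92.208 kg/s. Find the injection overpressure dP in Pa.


dP = mdot * 1000 / II
dP = 92.208 * 1000 / 22.340
dP = 4127.484 kPa
Convert: 4127.484 kPa * 1000.0 = 4.1275e+06 Pa
dP = 4.1275e+06 Pa


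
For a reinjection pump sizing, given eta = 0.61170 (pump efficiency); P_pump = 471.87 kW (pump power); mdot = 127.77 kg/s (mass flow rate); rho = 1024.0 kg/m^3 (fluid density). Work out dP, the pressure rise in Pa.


dP = P_pump * rho * eta / mdot
dP = 471.87 * 1024.0 * 0.61170 / 127.77
dP = 2313.300 kPa
Convert: 2313.300 kPa * 1000.0 = 2.3133e+06 Pa
dP = 2.3133e+06 Pa


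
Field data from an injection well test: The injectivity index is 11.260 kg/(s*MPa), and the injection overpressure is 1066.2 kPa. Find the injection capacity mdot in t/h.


mdot = II * dP / 1000
mdot = 11.260 * 1066.2 / 1000
mdot = 12.00541 kg/s
Convert: 12.00541 kg/s * 3.6 = 43.219 t/h
mdot = 43.219 t/h


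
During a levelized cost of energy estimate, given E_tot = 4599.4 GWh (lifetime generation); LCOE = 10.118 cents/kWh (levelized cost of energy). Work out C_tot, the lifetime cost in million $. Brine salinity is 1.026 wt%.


C_tot = LCOE / 100 * E_tot
C_tot = 10.118 / 100 * 4599.4
C_tot = 465.37 million $


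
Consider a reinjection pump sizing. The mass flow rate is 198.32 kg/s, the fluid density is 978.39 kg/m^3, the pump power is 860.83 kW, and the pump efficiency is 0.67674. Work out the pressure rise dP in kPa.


dP = P_pump * rho * eta / mdot
dP = 860.83 * 978.39 * 0.67674 / 198.32
dP = 2874.0 kPa


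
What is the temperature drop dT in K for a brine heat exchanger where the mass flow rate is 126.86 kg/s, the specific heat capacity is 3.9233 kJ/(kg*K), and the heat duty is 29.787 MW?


dT = Q * 1000 / (mdot * cp)
dT = 29.787 * 1000 / (126.86 * 3.9233)
dT = 59.848 K


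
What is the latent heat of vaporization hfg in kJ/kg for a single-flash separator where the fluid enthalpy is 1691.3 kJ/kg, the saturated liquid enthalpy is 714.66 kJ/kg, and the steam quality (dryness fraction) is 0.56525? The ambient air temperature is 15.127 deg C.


hfg = (h - hf) / x
hfg = (1691.3 - 714.66) / 0.56525
hfg = 1727.8 kJ/kg


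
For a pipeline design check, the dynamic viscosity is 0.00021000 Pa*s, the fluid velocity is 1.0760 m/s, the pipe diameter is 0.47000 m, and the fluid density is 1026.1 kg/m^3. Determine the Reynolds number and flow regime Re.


Step 1: Re = rho*vel*D/mu = 1026.1*1.076*0.47/0.00021 = 2.4710e+06
Step 2: Re = 2.4710e+06 > 4000, so flow is turbulent.
Re = 2.4710e+06 (turbulent)


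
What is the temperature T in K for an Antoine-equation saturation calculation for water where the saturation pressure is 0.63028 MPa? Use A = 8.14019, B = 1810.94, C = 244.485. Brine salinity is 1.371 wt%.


T = B / (A - log10(P_sat * 760 / 0.101325)) - C
T = 1810.94 / (8.14019 - log10(0.63028 * 760 / 0.101325)) - 244.485
T = 161.0499 deg C
Convert to K: 161.0499 + 273.15 = 434.20 K
T = 434.20 K


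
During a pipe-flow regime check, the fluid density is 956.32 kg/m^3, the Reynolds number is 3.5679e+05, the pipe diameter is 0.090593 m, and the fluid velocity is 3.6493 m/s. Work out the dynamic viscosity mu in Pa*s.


mu = rho * vel * D / Re
mu = 956.32 * 3.6493 * 0.090593 / 3.5679e+05
mu = 0.00088612 Pa*s


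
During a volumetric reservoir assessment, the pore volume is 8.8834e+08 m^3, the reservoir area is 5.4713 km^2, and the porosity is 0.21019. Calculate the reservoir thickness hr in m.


hr = Vp / (A * 1e6 * phi)
hr = 8.8834e+08 / (5.4713 * 1e6 * 0.21019)
hr = 772.46 m


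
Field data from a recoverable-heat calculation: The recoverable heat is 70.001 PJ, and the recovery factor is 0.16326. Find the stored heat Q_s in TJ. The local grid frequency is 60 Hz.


Q_s = Q_rec / RF
Q_s = 70.001 / 0.16326
Q_s = 428.7701 PJ
Convert: 428.7701 PJ * 1000.0 = 4.2877e+05 TJ
Q_s = 4.2877e+05 TJ


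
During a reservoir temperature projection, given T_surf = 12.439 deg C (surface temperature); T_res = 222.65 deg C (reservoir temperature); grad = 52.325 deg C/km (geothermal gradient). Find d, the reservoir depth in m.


d = (T_res - T_surf) / grad * 1000
d = (222.65 - 12.439) / 52.325 * 1000
d = 4017.4 m


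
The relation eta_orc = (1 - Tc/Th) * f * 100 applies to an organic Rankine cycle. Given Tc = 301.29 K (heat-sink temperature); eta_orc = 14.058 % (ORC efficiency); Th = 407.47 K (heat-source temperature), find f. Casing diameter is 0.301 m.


f = (eta_orc/100) / (1 - Tc/Th)
f = (14.058/100) / (1 - 301.29/407.47)
f = 0.53948


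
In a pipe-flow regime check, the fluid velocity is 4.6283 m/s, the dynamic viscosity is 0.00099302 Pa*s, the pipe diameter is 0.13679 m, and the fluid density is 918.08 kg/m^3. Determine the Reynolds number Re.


Re = rho * vel * D / mu
Re = 918.08 * 4.6283 * 0.13679 / 0.00099302
Re = 5.8533e+05


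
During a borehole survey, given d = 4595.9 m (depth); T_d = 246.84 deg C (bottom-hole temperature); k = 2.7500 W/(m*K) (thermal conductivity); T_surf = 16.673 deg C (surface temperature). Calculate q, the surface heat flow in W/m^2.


Step 1: grad = (T_d - T_surf)/d * 1000 = (246.84 - 16.673)/4595.9 * 1000 = 50.08094 deg C/km
Step 2: q = k * grad / 1000 = 2.75 * 50.08094 / 1000 = 0.13772 W/m^2
q = 0.13772 W/m^2


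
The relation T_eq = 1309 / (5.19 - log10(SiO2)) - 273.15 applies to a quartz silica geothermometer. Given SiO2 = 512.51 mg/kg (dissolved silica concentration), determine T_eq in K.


T_eq = 1309 / (5.19 - log10(SiO2)) - 273.15
T_eq = 1309 / (5.19 - log10(512.51)) - 273.15
T_eq = 254.6092 deg C
Convert to K: 254.6092 + 273.15 = 527.76 K
T_eq = 527.76 K


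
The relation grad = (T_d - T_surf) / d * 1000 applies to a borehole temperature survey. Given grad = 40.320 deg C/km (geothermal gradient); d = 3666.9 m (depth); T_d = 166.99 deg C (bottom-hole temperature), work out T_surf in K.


T_surf = T_d - grad * d / 1000
T_surf = 166.99 - 40.320 * 3666.9 / 1000
T_surf = 19.14059 deg C
Convert to K: 19.14059 + 273.15 = 292.29 K
T_surf = 292.29 K


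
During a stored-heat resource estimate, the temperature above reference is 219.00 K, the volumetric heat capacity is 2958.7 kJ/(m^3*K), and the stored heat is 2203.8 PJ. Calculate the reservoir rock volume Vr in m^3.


Vr = Q_s * 1e12 / (rhoc * dT)
Vr = 2203.8 * 1e12 / (2958.7 * 219.00)
Vr = 3.4012e+09 m^3


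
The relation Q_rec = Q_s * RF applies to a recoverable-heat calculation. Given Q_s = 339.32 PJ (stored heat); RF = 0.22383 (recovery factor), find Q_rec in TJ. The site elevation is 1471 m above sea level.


Q_rec = Q_s * RF
Q_rec = 339.32 * 0.22383
Q_rec = 75.95000 PJ
Convert: 75.95000 PJ * 1000.0 = 75950 TJ
Q_rec = 75950 TJ


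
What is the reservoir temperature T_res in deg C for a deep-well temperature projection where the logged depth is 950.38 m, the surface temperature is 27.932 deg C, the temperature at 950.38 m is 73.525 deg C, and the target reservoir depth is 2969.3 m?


Step 1: grad = (T_d1 - T_surf)/d1 * 1000 = (73.525 - 27.932)/950.38 * 1000 = 47.97344 deg C/km
Step 2: T_res = T_surf + grad*d2/1000 = 27.932 + 47.97344*2969.3/1000 = 170.38 deg C
T_res = 170.38 deg C


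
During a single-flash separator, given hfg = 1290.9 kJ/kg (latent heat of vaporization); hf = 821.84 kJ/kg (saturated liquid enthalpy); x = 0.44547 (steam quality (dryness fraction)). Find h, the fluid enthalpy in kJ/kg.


h = hf + x * hfg
h = 821.84 + 0.44547 * 1290.9
h = 1396.9 kJ/kg


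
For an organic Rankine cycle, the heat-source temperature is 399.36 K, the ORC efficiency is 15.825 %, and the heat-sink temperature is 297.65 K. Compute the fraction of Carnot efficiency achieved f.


f = (eta_orc/100) / (1 - Tc/Th)
f = (15.825/100) / (1 - 297.65/399.36)
f = 0.62136


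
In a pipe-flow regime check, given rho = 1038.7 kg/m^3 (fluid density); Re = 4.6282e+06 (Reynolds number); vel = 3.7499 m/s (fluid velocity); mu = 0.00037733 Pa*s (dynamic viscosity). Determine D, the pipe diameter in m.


D = Re * mu / (rho * vel)
D = 4.6282e+06 * 0.00037733 / (1038.7 * 3.7499)
D = 0.44836 m


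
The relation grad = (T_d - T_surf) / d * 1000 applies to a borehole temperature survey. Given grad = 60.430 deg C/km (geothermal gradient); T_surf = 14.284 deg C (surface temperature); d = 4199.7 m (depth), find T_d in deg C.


T_d = T_surf + grad * d / 1000
T_d = 14.284 + 60.430 * 4199.7 / 1000
T_d = 268.07 deg C


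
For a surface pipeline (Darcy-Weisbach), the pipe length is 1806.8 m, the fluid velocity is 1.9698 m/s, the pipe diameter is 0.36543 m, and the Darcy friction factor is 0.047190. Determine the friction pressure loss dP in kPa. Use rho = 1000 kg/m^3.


dP = f * (L/D) * (rho*vel^2/2) / 1000
dP = 0.047190 * (1806.8/0.36543) * (1000*1.9698^2/2) / 1000
dP = 452.66 kPa


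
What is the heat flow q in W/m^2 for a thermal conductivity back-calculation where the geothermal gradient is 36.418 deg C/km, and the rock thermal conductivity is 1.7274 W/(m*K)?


q = k * grad / 1000
q = 1.7274 * 36.418 / 1000
q = 0.062908 W/m^2


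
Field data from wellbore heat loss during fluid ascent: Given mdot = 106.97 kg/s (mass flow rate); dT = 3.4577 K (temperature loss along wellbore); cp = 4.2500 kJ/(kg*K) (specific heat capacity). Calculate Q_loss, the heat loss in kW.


Q_loss = mdot * cp * dT
Q_loss = 106.97 * 4.2500 * 3.4577
Q_loss = 1571.9 kW


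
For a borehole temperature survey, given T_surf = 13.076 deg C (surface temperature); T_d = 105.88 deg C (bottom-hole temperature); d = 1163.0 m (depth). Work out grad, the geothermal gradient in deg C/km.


grad = (T_d - T_surf) / d * 1000
grad = (105.88 - 13.076) / 1163.0 * 1000
grad = 79.797 deg C/km


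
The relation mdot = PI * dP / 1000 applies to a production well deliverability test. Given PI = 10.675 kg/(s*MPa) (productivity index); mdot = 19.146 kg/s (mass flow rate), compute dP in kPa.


dP = mdot * 1000 / PI
dP = 19.146 * 1000 / 10.675
dP = 1793.5 kPa


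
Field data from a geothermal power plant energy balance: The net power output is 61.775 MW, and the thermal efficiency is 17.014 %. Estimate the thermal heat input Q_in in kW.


Q_in = W_net / (eta / 100)
Q_in = 61.775 / (17.014 / 100)
Q_in = 363.0833 MW
Convert: 363.0833 MW * 1000.0 = 3.6308e+05 kW
Q_in = 3.6308e+05 kW


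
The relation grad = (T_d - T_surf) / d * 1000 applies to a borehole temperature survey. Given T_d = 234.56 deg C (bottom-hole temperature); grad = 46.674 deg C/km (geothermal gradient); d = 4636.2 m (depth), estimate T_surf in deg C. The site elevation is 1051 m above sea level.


T_surf = T_d - grad * d / 1000
T_surf = 234.56 - 46.674 * 4636.2 / 1000
T_surf = 18.170 deg C


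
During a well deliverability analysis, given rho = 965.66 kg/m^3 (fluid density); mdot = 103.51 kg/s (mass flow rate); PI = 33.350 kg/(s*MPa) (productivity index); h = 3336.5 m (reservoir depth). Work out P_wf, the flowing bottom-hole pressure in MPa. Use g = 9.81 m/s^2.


Step 1: P_i = rho*g*h/1e6 = 965.66*9.81*3336.5/1e6 = 31.60708 MPa
Step 2: P_wf = P_i - mdot/PI = 31.60708 - 103.51/33.35 = 28.503 MPa
P_wf = 28.503 MPa


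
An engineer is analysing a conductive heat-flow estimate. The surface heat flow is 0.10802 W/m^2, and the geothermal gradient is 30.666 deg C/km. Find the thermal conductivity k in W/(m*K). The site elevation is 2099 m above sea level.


k = q * 1000 / grad
k = 0.10802 * 1000 / 30.666
k = 3.5225 W/(m*K)


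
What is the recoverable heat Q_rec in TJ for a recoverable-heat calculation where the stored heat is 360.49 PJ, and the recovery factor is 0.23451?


Q_rec = Q_s * RF
Q_rec = 360.49 * 0.23451
Q_rec = 84.53851 PJ
Convert: 84.53851 PJ * 1000.0 = 84539 TJ
Q_rec = 84539 TJ


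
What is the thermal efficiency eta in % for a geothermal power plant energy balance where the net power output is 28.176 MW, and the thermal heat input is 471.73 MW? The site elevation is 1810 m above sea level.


eta = W_net / Q_in * 100
eta = 28.176 / 471.73 * 100
eta = 5.9729 %


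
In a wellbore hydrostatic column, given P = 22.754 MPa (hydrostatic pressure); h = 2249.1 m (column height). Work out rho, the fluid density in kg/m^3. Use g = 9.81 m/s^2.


rho = P * 1e6 / (g * h)
rho = 22.754 * 1e6 / (9.81 * 2249.1)
rho = 1031.3 kg/m^3


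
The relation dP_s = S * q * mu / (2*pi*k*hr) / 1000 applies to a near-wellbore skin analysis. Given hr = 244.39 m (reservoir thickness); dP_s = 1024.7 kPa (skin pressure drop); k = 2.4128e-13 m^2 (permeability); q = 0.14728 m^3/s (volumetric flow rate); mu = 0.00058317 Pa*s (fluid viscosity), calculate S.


S = dP_s * 1000 * 2*pi*k*hr / (q*mu)
S = 1024.7 * 1000 * 2*pi*2.4128e-13*244.39 / (0.14728*0.00058317)
S = 4.4202


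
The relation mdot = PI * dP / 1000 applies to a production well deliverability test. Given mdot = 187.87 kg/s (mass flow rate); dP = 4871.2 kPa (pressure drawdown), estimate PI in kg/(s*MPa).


PI = mdot * 1000 / dP
PI = 187.87 * 1000 / 4871.2
PI = 38.567 kg/(s*MPa)


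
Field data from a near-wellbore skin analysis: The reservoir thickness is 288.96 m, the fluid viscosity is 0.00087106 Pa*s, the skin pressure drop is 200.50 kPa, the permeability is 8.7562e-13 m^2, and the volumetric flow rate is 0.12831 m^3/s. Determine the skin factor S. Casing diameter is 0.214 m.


S = dP_s * 1000 * 2*pi*k*hr / (q*mu)
S = 200.50 * 1000 * 2*pi*8.7562e-13*288.96 / (0.12831*0.00087106)
S = 2.8519


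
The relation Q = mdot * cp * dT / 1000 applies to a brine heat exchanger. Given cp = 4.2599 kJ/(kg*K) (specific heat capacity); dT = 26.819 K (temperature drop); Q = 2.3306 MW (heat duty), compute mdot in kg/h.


mdot = Q * 1000 / (cp * dT)
mdot = 2.3306 * 1000 / (4.2599 * 26.819)
mdot = 20.39979 kg/s
Convert: 20.39979 kg/s * 3600.0 = 73439 kg/h
mdot = 73439 kg/h


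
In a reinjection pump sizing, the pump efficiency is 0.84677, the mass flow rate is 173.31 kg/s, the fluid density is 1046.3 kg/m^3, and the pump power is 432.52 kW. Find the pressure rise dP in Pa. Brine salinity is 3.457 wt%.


dP = P_pump * rho * eta / mdot
dP = 432.52 * 1046.3 * 0.84677 / 173.31
dP = 2211.079 kPa
Convert: 2211.079 kPa * 1000.0 = 2.2111e+06 Pa
dP = 2.2111e+06 Pa


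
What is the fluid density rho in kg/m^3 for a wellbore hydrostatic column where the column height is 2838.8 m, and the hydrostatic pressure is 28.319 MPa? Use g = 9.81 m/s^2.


rho = P * 1e6 / (g * h)
rho = 28.319 * 1e6 / (9.81 * 2838.8)
rho = 1016.9 kg/m^3


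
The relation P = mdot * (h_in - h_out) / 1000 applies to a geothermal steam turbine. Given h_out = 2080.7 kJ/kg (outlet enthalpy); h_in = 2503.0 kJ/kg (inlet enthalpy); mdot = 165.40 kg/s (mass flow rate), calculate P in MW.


P = mdot * (h_in - h_out) / 1000
P = 165.40 * (2503.0 - 2080.7) / 1000
P = 69.848 MW


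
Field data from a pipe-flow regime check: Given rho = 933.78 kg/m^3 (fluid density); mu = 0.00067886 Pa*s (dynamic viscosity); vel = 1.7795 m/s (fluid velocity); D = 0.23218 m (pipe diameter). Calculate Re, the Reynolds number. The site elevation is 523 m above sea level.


Re = rho * vel * D / mu
Re = 933.78 * 1.7795 * 0.23218 / 0.00067886
Re = 5.6831e+05


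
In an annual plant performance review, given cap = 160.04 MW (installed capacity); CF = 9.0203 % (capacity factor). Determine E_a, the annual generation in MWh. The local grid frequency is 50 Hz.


E_a = CF / 100 * cap * 8760
E_a = 9.0203 / 100 * 160.04 * 8760
E_a = 1.2646e+05 MWh


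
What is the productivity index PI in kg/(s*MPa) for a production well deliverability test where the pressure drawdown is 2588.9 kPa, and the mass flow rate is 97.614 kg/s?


PI = mdot * 1000 / dP
PI = 97.614 * 1000 / 2588.9
PI = 37.705 kg/(s*MPa)


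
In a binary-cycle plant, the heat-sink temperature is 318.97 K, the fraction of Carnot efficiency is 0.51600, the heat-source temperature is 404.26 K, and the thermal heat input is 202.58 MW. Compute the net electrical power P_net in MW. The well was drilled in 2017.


Step 1: eta = (1 - Tc/Th)*f = (1 - 318.97/404.26)*0.516 = 0.1088647
Step 2: P_net = eta * Q_in = 0.1088647 * 202.58 = 22.054 MW
P_net = 22.054 MW


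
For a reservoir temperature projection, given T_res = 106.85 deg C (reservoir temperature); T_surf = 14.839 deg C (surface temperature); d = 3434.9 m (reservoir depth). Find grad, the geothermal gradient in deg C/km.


grad = (T_res - T_surf) / d * 1000
grad = (106.85 - 14.839) / 3434.9 * 1000
grad = 26.787 deg C/km


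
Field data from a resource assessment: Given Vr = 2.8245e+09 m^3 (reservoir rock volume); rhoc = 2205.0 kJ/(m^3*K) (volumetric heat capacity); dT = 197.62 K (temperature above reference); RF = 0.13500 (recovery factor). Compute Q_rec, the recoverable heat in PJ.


Step 1: Q_s = Vr*rhoc*dT/1e12 = 2.8245e+09*2205.0*197.62/1e12 = 1230.782 PJ
Step 2: Q_rec = Q_s * RF = 1230.782 * 0.135 = 166.16 PJ
Q_rec = 166.16 PJ


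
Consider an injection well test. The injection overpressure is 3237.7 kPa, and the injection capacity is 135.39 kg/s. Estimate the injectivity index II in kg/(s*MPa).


II = mdot * 1000 / dP
II = 135.39 * 1000 / 3237.7
II = 41.817 kg/(s*MPa)


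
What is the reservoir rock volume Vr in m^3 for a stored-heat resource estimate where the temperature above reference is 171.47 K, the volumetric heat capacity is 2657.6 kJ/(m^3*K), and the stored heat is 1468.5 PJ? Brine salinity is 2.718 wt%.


Vr = Q_s * 1e12 / (rhoc * dT)
Vr = 1468.5 * 1e12 / (2657.6 * 171.47)
Vr = 3.2225e+09 m^3


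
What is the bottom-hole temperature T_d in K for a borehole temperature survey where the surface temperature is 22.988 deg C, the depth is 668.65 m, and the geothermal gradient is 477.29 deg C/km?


T_d = T_surf + grad * d / 1000
T_d = 22.988 + 477.29 * 668.65 / 1000
T_d = 342.1280 deg C
Convert to K: 342.1280 + 273.15 = 615.28 K
T_d = 615.28 K


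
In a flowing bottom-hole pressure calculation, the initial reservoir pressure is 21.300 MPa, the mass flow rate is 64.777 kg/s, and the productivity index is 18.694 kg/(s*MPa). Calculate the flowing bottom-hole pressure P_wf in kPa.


P_wf = P_i - mdot / PI
P_wf = 21.300 - 64.777 / 18.694
P_wf = 17.83488 MPa
Convert: 17.83488 MPa * 1000.0 = 17835 kPa
P_wf = 17835 kPa


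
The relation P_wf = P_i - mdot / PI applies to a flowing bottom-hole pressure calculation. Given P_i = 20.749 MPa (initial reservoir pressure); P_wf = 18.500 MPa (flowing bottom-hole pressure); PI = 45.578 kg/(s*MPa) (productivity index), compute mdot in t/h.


mdot = (P_i - P_wf) * PI
mdot = (20.749 - 18.500) * 45.578
mdot = 102.5049 kg/s
Convert: 102.5049 kg/s * 3.6 = 369.02 t/h
mdot = 369.02 t/h


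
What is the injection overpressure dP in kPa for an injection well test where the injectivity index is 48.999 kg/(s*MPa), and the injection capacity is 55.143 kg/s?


dP = mdot * 1000 / II
dP = 55.143 * 1000 / 48.999
dP = 1125.4 kPa


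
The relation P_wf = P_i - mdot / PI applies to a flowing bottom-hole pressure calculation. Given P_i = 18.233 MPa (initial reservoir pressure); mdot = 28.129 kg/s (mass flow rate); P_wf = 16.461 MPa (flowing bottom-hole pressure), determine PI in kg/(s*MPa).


PI = mdot / (P_i - P_wf)
PI = 28.129 / (18.233 - 16.461)
PI = 15.874 kg/(s*MPa)


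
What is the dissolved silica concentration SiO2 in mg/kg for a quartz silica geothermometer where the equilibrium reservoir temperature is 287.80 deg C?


SiO2 = 10^(5.19 - 1309/(T_eq + 273.15))
SiO2 = 10^(5.19 - 1309/(287.80 + 273.15))
SiO2 = 718.55 mg/kg


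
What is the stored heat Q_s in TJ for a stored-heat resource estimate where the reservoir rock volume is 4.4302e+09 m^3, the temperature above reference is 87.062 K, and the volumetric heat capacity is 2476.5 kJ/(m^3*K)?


Q_s = Vr * rhoc * dT / 1e12
Q_s = 4.4302e+09 * 2476.5 * 87.062 / 1e12
Q_s = 955.1912 PJ
Convert: 955.1912 PJ * 1000.0 = 9.5519e+05 TJ
Q_s = 9.5519e+05 TJ


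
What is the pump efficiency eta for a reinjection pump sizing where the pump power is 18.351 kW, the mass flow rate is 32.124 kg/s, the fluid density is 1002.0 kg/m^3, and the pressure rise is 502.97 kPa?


eta = mdot * dP / (rho * P_pump)
eta = 32.124 * 502.97 / (1002.0 * 18.351)
eta = 0.87871


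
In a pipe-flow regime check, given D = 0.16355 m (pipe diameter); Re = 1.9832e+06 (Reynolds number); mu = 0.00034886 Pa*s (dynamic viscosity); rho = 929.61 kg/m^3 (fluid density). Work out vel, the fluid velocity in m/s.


vel = Re * mu / (rho * D)
vel = 1.9832e+06 * 0.00034886 / (929.61 * 0.16355)
vel = 4.5506 m/s


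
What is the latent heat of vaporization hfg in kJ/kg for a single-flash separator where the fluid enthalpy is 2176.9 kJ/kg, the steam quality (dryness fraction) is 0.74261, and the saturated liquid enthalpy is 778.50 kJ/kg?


hfg = (h - hf) / x
hfg = (2176.9 - 778.50) / 0.74261
hfg = 1883.1 kJ/kg


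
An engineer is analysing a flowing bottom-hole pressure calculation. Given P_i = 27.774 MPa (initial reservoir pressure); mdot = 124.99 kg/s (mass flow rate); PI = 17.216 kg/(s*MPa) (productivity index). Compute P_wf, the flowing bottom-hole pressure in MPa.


P_wf = P_i - mdot / PI
P_wf = 27.774 - 124.99 / 17.216
P_wf = 20.514 MPa


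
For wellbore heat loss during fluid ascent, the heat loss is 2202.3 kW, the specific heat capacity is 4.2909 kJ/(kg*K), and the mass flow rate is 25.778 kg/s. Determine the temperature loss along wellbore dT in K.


dT = Q_loss / (mdot * cp)
dT = 2202.3 / (25.778 * 4.2909)
dT = 19.910 K


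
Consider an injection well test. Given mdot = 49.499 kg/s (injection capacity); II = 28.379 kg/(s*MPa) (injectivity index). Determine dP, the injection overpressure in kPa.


dP = mdot * 1000 / II
dP = 49.499 * 1000 / 28.379
dP = 1744.2 kPa


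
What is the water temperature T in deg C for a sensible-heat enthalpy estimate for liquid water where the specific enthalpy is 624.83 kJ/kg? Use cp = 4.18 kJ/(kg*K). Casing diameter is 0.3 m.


T = h / cp
T = 624.83 / 4.18
T = 149.48 deg C


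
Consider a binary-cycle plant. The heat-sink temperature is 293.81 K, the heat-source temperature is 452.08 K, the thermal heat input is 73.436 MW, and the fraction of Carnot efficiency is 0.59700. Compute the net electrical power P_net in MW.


Step 1: eta = (1 - Tc/Th)*f = (1 - 293.81/452.08)*0.597 = 0.2090055
Step 2: P_net = eta * Q_in = 0.2090055 * 73.436 = 15.349 MW
P_net = 15.349 MW


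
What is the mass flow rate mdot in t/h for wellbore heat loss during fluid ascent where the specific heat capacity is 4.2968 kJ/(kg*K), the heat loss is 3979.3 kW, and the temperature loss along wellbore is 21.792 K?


mdot = Q_loss / (cp * dT)
mdot = 3979.3 / (4.2968 * 21.792)
mdot = 42.49760 kg/s
Convert: 42.49760 kg/s * 3.6 = 152.99 t/h
mdot = 152.99 t/h


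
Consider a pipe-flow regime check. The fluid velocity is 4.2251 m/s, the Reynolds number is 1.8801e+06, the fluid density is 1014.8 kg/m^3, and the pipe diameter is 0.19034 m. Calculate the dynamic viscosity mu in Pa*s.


mu = rho * vel * D / Re
mu = 1014.8 * 4.2251 * 0.19034 / 1.8801e+06
mu = 0.00043408 Pa*s


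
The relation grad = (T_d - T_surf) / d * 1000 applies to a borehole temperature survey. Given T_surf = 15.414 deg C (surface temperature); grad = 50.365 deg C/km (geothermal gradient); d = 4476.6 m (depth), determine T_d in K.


T_d = T_surf + grad * d / 1000
T_d = 15.414 + 50.365 * 4476.6 / 1000
T_d = 240.8780 deg C
Convert to K: 240.8780 + 273.15 = 514.03 K
T_d = 514.03 K


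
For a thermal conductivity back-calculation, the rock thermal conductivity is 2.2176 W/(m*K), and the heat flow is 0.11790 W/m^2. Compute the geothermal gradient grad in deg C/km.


grad = q / k * 1000
grad = 0.11790 / 2.2176 * 1000
grad = 53.166 deg C/km


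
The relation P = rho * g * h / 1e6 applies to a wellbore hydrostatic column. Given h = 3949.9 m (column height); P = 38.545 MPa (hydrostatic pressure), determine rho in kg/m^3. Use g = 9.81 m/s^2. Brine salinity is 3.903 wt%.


rho = P * 1e6 / (g * h)
rho = 38.545 * 1e6 / (9.81 * 3949.9)
rho = 994.75 kg/m^3


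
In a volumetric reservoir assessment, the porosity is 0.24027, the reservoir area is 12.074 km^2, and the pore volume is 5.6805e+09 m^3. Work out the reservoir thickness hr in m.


hr = Vp / (A * 1e6 * phi)
hr = 5.6805e+09 / (12.074 * 1e6 * 0.24027)
hr = 1958.1 m


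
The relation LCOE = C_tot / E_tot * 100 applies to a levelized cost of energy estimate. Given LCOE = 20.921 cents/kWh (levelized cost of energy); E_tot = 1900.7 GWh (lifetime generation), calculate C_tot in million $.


C_tot = LCOE / 100 * E_tot
C_tot = 20.921 / 100 * 1900.7
C_tot = 397.65 million $


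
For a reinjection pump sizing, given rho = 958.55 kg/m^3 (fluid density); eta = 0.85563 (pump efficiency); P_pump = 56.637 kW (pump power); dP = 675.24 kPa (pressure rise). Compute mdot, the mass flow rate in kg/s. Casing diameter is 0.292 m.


mdot = P_pump * rho * eta / dP
mdot = 56.637 * 958.55 * 0.85563 / 675.24
mdot = 68.793 kg/s


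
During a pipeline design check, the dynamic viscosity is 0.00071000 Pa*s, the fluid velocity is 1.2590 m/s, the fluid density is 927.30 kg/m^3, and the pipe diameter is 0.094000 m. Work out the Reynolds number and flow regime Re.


Step 1: Re = rho*vel*D/mu = 927.3*1.259*0.094/0.00071 = 1.5457e+05
Step 2: Re = 1.5457e+05 > 4000, so flow is turbulent.
Re = 1.5457e+05 (turbulent)


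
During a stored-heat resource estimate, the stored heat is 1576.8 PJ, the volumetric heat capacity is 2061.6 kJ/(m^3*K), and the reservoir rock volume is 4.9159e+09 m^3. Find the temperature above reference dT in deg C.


dT = Q_s * 1e12 / (Vr * rhoc)
dT = 1576.8 * 1e12 / (4.9159e+09 * 2061.6)
dT = 155.5855 K
Convert (temperature difference, 1 K = 1 deg C): 155.5855 K = 155.5855 deg C
dT = 155.59 deg C


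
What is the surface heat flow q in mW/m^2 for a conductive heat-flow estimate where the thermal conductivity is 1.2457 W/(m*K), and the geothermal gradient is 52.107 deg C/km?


q = k * grad / 1000
q = 1.2457 * 52.107 / 1000
q = 0.06490969 W/m^2
Convert: 0.06490969 W/m^2 * 1000.0 = 64.910 mW/m^2
q = 64.910 mW/m^2


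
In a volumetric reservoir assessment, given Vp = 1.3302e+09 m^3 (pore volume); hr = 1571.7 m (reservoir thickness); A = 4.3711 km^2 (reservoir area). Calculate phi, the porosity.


phi = Vp / (A * 1e6 * hr)
phi = 1.3302e+09 / (4.3711 * 1e6 * 1571.7)
phi = 0.19362


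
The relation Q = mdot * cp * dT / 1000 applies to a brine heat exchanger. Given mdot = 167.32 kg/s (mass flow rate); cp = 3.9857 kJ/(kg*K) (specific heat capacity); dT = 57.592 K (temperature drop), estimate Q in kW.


Q = mdot * cp * dT / 1000
Q = 167.32 * 3.9857 * 57.592 / 1000
Q = 38.40737 MW
Convert: 38.40737 MW * 1000.0 = 38407 kW
Q = 38407 kW


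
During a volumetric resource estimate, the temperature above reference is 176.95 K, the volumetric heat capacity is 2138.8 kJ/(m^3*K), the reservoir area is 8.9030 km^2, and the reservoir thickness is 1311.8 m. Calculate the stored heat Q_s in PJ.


Step 1: Vr = A*1e6*hr = 8.903*1e6*1311.8 = 1.167896e+10 m^3
Step 2: Q_s = Vr*rhoc*dT/1e12 = 1.167896e+10*2138.8*176.95/1e12 = 4420.0 PJ
Q_s = 4420.0 PJ


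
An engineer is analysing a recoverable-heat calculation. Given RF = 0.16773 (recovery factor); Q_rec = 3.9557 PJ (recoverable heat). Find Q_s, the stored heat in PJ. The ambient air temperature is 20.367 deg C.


Q_s = Q_rec / RF
Q_s = 3.9557 / 0.16773
Q_s = 23.584 PJ


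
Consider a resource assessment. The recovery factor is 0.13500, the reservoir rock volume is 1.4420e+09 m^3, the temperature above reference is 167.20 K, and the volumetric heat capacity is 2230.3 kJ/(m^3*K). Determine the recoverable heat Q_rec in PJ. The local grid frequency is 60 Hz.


Step 1: Q_s = Vr*rhoc*dT/1e12 = 1.4420e+09*2230.3*167.2/1e12 = 537.7307 PJ
Step 2: Q_rec = Q_s * RF = 537.7307 * 0.135 = 72.594 PJ
Q_rec = 72.594 PJ


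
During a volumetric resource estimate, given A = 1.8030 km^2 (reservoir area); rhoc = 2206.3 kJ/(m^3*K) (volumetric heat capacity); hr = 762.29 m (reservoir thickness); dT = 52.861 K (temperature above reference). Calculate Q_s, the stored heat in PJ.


Step 1: Vr = A*1e6*hr = 1.803*1e6*762.29 = 1.374409e+09 m^3
Step 2: Q_s = Vr*rhoc*dT/1e12 = 1.374409e+09*2206.3*52.861/1e12 = 160.29 PJ
Q_s = 160.29 PJ


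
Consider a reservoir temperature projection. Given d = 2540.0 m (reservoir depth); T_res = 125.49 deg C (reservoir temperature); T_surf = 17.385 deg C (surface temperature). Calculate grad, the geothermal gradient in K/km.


grad = (T_res - T_surf) / d * 1000
grad = (125.49 - 17.385) / 2540.0 * 1000
grad = 42.56102 deg C/km
Convert: 42.56102 deg C/km * 1.0 = 42.561 K/km
grad = 42.561 K/km


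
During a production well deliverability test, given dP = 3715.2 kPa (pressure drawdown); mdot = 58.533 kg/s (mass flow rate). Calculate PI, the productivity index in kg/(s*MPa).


PI = mdot * 1000 / dP
PI = 58.533 * 1000 / 3715.2
PI = 15.755 kg/(s*MPa)


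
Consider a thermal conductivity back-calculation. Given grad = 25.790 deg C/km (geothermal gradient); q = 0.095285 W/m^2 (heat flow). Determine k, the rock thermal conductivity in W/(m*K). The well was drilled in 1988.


k = q / (grad / 1000)
k = 0.095285 / (25.790 / 1000)
k = 3.6946 W/(m*K)
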